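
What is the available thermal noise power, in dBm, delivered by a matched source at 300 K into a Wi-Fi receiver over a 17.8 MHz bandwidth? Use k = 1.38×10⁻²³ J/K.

P_n = kTB = 1.38×10⁻²³ × 300 × 1.78×10⁷ = 7.37×10⁻¹⁴ W
In dBm: 10 log₁₀(7.37×10⁻¹⁴ / 10⁻³) = −101.3 dBm

−101.3 dBm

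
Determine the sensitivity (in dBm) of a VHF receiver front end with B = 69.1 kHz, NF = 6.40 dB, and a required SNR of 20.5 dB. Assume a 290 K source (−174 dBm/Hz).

−98.7 dBm

Sensitivity = −174 + 10 log₁₀(B) + NF + SNR_min
= −174 + 48.39 + 6.40 + 20.5
= −98.71 dBm → −98.7 dBm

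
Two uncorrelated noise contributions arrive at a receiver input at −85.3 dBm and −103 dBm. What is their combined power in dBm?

Convert to linear, add, convert back:
P₁ = 2.95×10⁻¹² W, P₂ = 5.01×10⁻¹⁴ W
P_tot = 3.00×10⁻¹² W → 10 log₁₀(P_tot / 10⁻³) = −85.2 dBm

−85.2 dBm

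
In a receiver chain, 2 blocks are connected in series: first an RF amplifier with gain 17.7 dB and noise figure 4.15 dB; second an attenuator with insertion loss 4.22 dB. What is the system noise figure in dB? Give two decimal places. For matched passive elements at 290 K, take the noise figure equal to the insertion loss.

4.20 dB

Convert to linear (a loss of L dB is a gain of −L dB): F_i = 10^(NF_i/10), G_i = 10^(G_i,dB/10)
  Stage 1: F_1 = 10^(4.15/10) = 2.600, G_1 = 10^(17.7/10) = 58.88
  Stage 2: F_2 = 10^(4.22/10) = 2.642, G_2 = 10^(−4.22/10) = 0.3784
Friis cascade:
  F = 2.600 + (2.642 − 1)/58.88 = 2.628
NF = 10 log₁₀(2.628) = 4.20 dB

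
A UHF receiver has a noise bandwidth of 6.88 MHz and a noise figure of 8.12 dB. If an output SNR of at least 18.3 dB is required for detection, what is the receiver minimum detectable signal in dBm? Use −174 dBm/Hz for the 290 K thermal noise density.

Sensitivity = −174 + 10 log₁₀(B) + NF + SNR_min
= −174 + 68.38 + 8.12 + 18.3
= −79.20 dBm → −79.2 dBm

−79.2 dBm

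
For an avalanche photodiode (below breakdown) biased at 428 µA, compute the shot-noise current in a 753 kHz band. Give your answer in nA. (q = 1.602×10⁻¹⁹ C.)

I_n = √(2qI·B)
2qI·B = 2 × 1.602×10⁻¹⁹ × 4.28×10⁻⁴ × 7.53×10⁵ = 1.03×10⁻¹⁶ A²
I_n = √(1.03×10⁻¹⁶) = 1.02×10⁻⁸ A = 10.2 nA

10.2 nA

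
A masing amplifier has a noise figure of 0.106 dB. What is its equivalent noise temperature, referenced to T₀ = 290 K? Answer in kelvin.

F = 10^(0.106/10) = 1.02471
T_e = (F − 1)·T₀ = (1.02471 − 1) × 290 = 7.17 K

7.17 K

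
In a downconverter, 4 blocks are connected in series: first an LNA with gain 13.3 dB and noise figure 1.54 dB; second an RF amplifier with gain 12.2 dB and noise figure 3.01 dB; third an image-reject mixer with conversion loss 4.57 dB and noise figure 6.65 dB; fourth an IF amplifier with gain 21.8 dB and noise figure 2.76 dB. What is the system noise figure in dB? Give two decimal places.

1.73 dB

Convert to linear (a loss of L dB is a gain of −L dB): F_i = 10^(NF_i/10), G_i = 10^(G_i,dB/10)
  Stage 1: F_1 = 10^(1.54/10) = 1.426, G_1 = 10^(13.3/10) = 21.38
  Stage 2: F_2 = 10^(3.01/10) = 2.000, G_2 = 10^(12.2/10) = 16.60
  Stage 3: F_3 = 10^(6.65/10) = 4.624, G_3 = 10^(−4.57/10) = 0.3491
  Stage 4: F_4 = 10^(2.76/10) = 1.888, G_4 = 10^(21.8/10) = 151.4
Friis cascade:
  F = 1.426 + (2.000 − 1)/21.38 + (4.624 − 1)/354.8 + (1.888 − 1)/123.9 = 1.490
NF = 10 log₁₀(1.490) = 1.73 dB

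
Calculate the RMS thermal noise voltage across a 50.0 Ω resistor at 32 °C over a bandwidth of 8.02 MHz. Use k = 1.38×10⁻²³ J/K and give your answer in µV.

2.60 µV

T = 32 °C + 273.15 = 305.15 K
V_n = √(4kTRB)
4kTRB = 4 × 1.38×10⁻²³ × 305.15 × 5.00×10¹ × 8.02×10⁶ = 6.75×10⁻¹² V²
V_n = √(6.75×10⁻¹²) = 2.60×10⁻⁶ V = 2.60 µV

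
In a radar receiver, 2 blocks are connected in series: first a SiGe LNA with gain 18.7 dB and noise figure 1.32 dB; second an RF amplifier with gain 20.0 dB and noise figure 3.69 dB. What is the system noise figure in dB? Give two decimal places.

Convert to linear (a loss of L dB is a gain of −L dB): F_i = 10^(NF_i/10), G_i = 10^(G_i,dB/10)
  Stage 1: F_1 = 10^(1.32/10) = 1.355, G_1 = 10^(18.7/10) = 74.13
  Stage 2: F_2 = 10^(3.69/10) = 2.339, G_2 = 10^(20.0/10) = 100.0
Friis cascade:
  F = 1.355 + (2.339 − 1)/74.13 = 1.373
NF = 10 log₁₀(1.373) = 1.38 dB

1.38 dB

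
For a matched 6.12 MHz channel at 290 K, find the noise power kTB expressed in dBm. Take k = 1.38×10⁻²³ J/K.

P_n = kTB = 1.38×10⁻²³ × 290 × 6.12×10⁶ = 2.45×10⁻¹⁴ W
In dBm: 10 log₁₀(2.45×10⁻¹⁴ / 10⁻³) = −106.1 dBm

−106.1 dBm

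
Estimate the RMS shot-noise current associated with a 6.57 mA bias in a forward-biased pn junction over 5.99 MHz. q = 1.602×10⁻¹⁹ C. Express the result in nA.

I_n = √(2qI·B)
2qI·B = 2 × 1.602×10⁻¹⁹ × 6.57×10⁻³ × 5.99×10⁶ = 1.26×10⁻¹⁴ A²
I_n = √(1.26×10⁻¹⁴) = 1.12×10⁻⁷ A = 112 nA

112 nA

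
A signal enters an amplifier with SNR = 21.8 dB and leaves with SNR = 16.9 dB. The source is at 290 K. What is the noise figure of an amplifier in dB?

4.9 dB

NF (dB) = SNR_in(dB) − SNR_out(dB) when the source is at T₀
NF = 21.8 − 16.9 = 4.9 dB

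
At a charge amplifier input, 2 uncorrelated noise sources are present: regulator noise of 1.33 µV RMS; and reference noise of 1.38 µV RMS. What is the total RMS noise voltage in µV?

Uncorrelated sources add in power (mean-square): V_tot = √(ΣV_i²)
V_tot = √[(1.33×10⁻⁶)² + (1.38×10⁻⁶)²] = 1.92×10⁻⁶ V = 1.92 µV

1.92 µV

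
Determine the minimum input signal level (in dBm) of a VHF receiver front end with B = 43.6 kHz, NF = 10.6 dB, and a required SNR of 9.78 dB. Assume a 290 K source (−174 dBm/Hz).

−107.2 dBm

Sensitivity = −174 + 10 log₁₀(B) + NF + SNR_min
= −174 + 46.39 + 10.6 + 9.78
= −107.23 dBm → −107.2 dBm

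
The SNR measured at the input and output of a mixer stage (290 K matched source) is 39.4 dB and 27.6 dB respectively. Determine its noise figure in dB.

11.8 dB

NF (dB) = SNR_in(dB) − SNR_out(dB) when the source is at T₀
NF = 39.4 − 27.6 = 11.8 dB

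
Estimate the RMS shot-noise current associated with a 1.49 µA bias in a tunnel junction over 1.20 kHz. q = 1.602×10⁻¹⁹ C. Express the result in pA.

I_n = √(2qI·B)
2qI·B = 2 × 1.602×10⁻¹⁹ × 1.49×10⁻⁶ × 1.20×10³ = 5.73×10⁻²² A²
I_n = √(5.73×10⁻²²) = 2.39×10⁻¹¹ A = 23.9 pA

23.9 pA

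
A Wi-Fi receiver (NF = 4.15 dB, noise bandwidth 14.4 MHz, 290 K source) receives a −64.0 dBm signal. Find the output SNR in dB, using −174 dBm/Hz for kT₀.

34.3 dB

Noise floor: N = −174 + 10 log₁₀(B) + NF
10 log₁₀(1.44×10⁷) = 71.58 dB
N = −174 + 71.58 + 4.15 = −98.27 dBm
SNR = P_sig − N = −64.0 − (−98.27) = 34.27 dB → 34.3 dB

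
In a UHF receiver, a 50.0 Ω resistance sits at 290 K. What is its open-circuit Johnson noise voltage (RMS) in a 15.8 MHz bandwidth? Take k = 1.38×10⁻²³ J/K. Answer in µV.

V_n = √(4kTRB)
4kTRB = 4 × 1.38×10⁻²³ × 290 × 5.00×10¹ × 1.58×10⁷ = 1.26×10⁻¹¹ V²
V_n = √(1.26×10⁻¹¹) = 3.56×10⁻⁶ V = 3.56 µV

3.56 µV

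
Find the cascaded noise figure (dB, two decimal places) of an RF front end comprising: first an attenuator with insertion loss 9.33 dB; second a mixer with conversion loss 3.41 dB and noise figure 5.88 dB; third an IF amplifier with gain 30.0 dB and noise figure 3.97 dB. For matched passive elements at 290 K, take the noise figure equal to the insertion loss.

Convert to linear (a loss of L dB is a gain of −L dB): F_i = 10^(NF_i/10), G_i = 10^(G_i,dB/10)
  Stage 1: F_1 = 10^(9.33/10) = 8.570, G_1 = 10^(−9.33/10) = 0.1167
  Stage 2: F_2 = 10^(5.88/10) = 3.873, G_2 = 10^(−3.41/10) = 0.4560
  Stage 3: F_3 = 10^(3.97/10) = 2.495, G_3 = 10^(30.0/10) = 1000
Friis cascade:
  F = 8.570 + (3.873 − 1)/0.1167 + (2.495 − 1)/0.05321 = 61.28
NF = 10 log₁₀(61.28) = 17.87 dB

17.87 dB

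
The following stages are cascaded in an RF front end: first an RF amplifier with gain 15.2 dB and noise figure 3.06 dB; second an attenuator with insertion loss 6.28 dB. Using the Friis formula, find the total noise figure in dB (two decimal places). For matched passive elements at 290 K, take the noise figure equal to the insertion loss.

3.27 dB

Convert to linear (a loss of L dB is a gain of −L dB): F_i = 10^(NF_i/10), G_i = 10^(G_i,dB/10)
  Stage 1: F_1 = 10^(3.06/10) = 2.023, G_1 = 10^(15.2/10) = 33.11
  Stage 2: F_2 = 10^(6.28/10) = 4.246, G_2 = 10^(−6.28/10) = 0.2355
Friis cascade:
  F = 2.023 + (4.246 − 1)/33.11 = 2.121
NF = 10 log₁₀(2.121) = 3.27 dB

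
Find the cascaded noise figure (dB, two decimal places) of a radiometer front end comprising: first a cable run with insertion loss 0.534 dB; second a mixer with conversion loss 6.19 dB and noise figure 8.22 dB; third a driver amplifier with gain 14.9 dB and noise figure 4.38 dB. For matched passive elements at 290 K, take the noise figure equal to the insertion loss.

Convert to linear (a loss of L dB is a gain of −L dB): F_i = 10^(NF_i/10), G_i = 10^(G_i,dB/10)
  Stage 1: F_1 = 10^(0.534/10) = 1.131, G_1 = 10^(−0.534/10) = 0.8843
  Stage 2: F_2 = 10^(8.22/10) = 6.637, G_2 = 10^(−6.19/10) = 0.2404
  Stage 3: F_3 = 10^(4.38/10) = 2.742, G_3 = 10^(14.9/10) = 30.90
Friis cascade:
  F = 1.131 + (6.637 − 1)/0.8843 + (2.742 − 1)/0.2126 = 15.70
NF = 10 log₁₀(15.70) = 11.96 dB

11.96 dB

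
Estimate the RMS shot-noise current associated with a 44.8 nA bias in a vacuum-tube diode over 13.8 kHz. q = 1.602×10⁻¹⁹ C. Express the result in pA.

14.1 pA

I_n = √(2qI·B)
2qI·B = 2 × 1.602×10⁻¹⁹ × 4.48×10⁻⁸ × 1.38×10⁴ = 1.98×10⁻²² A²
I_n = √(1.98×10⁻²²) = 1.41×10⁻¹¹ A = 14.1 pA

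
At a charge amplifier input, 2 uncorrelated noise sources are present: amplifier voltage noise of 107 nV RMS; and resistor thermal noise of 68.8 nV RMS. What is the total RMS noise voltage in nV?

Uncorrelated sources add in power (mean-square): V_tot = √(ΣV_i²)
V_tot = √[(1.07×10⁻⁷)² + (6.88×10⁻⁸)²] = 1.27×10⁻⁷ V = 127 nV

127 nV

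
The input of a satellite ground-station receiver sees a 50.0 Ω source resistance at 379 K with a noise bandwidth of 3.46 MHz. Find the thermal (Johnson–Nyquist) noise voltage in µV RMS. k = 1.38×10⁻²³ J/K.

V_n = √(4kTRB)
4kTRB = 4 × 1.38×10⁻²³ × 379 × 5.00×10¹ × 3.46×10⁶ = 3.62×10⁻¹² V²
V_n = √(3.62×10⁻¹²) = 1.90×10⁻⁶ V = 1.90 µV

1.90 µV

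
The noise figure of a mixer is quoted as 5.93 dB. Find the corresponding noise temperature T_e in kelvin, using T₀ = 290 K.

F = 10^(5.93/10) = 3.91742
T_e = (F − 1)·T₀ = (3.91742 − 1) × 290 = 846 K

846 K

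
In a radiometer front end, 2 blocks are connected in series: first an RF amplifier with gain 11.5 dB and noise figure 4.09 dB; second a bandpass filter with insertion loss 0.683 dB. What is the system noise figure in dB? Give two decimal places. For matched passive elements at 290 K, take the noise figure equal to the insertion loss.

Convert to linear (a loss of L dB is a gain of −L dB): F_i = 10^(NF_i/10), G_i = 10^(G_i,dB/10)
  Stage 1: F_1 = 10^(4.09/10) = 2.564, G_1 = 10^(11.5/10) = 14.13
  Stage 2: F_2 = 10^(0.683/10) = 1.170, G_2 = 10^(−0.683/10) = 0.8545
Friis cascade:
  F = 2.564 + (1.170 − 1)/14.13 = 2.577
NF = 10 log₁₀(2.577) = 4.11 dB

4.11 dB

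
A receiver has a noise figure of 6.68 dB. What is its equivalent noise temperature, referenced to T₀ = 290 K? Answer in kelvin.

F = 10^(6.68/10) = 4.65586
T_e = (F − 1)·T₀ = (4.65586 − 1) × 290 = 1060 K

1060 K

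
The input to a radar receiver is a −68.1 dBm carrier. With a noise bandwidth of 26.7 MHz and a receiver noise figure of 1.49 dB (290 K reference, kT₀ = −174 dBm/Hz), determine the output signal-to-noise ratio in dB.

Noise floor: N = −174 + 10 log₁₀(B) + NF
10 log₁₀(2.67×10⁷) = 74.27 dB
N = −174 + 74.27 + 1.49 = −98.24 dBm
SNR = P_sig − N = −68.1 − (−98.24) = 30.14 dB → 30.1 dB

30.1 dB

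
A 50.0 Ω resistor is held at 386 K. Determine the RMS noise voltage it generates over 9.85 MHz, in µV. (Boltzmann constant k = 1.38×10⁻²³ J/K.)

3.24 µV

V_n = √(4kTRB)
4kTRB = 4 × 1.38×10⁻²³ × 386 × 5.00×10¹ × 9.85×10⁶ = 1.05×10⁻¹¹ V²
V_n = √(1.05×10⁻¹¹) = 3.24×10⁻⁶ V = 3.24 µV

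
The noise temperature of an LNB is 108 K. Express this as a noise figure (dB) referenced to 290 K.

F = 1 + T_e/T₀ = 1 + 108/290 = 1.37241
NF = 10 log₁₀(1.37241) = 1.37 dB

1.37 dB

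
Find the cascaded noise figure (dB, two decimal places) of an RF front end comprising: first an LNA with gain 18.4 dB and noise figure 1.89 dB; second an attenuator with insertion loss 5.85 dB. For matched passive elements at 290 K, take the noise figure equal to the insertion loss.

Convert to linear (a loss of L dB is a gain of −L dB): F_i = 10^(NF_i/10), G_i = 10^(G_i,dB/10)
  Stage 1: F_1 = 10^(1.89/10) = 1.545, G_1 = 10^(18.4/10) = 69.18
  Stage 2: F_2 = 10^(5.85/10) = 3.846, G_2 = 10^(−5.85/10) = 0.2600
Friis cascade:
  F = 1.545 + (3.846 − 1)/69.18 = 1.586
NF = 10 log₁₀(1.586) = 2.00 dB

2.00 dB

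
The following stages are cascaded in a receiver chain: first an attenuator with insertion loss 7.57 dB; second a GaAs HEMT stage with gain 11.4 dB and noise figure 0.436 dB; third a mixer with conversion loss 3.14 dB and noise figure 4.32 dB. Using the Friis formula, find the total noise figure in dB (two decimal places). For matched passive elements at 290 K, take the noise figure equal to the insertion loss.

Convert to linear (a loss of L dB is a gain of −L dB): F_i = 10^(NF_i/10), G_i = 10^(G_i,dB/10)
  Stage 1: F_1 = 10^(7.57/10) = 5.715, G_1 = 10^(−7.57/10) = 0.1750
  Stage 2: F_2 = 10^(0.436/10) = 1.106, G_2 = 10^(11.4/10) = 13.80
  Stage 3: F_3 = 10^(4.32/10) = 2.704, G_3 = 10^(−3.14/10) = 0.4853
Friis cascade:
  F = 5.715 + (1.106 − 1)/0.1750 + (2.704 − 1)/2.415 = 7.024
NF = 10 log₁₀(7.024) = 8.47 dB

8.47 dB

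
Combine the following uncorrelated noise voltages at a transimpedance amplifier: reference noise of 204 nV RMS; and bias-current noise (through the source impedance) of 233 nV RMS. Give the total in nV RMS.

Uncorrelated sources add in power (mean-square): V_tot = √(ΣV_i²)
V_tot = √[(2.04×10⁻⁷)² + (2.33×10⁻⁷)²] = 3.10×10⁻⁷ V = 310 nV

310 nV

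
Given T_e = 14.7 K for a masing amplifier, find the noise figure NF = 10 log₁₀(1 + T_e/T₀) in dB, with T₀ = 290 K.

F = 1 + T_e/T₀ = 1 + 14.7/290 = 1.05069
NF = 10 log₁₀(1.05069) = 0.215 dB

0.215 dB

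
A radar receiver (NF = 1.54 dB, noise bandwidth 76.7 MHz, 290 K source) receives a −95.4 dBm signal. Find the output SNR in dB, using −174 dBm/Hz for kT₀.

−1.8 dB

Noise floor: N = −174 + 10 log₁₀(B) + NF
10 log₁₀(7.67×10⁷) = 78.85 dB
N = −174 + 78.85 + 1.54 = −93.61 dBm
SNR = P_sig − N = −95.4 − (−93.61) = −1.79 dB → −1.8 dB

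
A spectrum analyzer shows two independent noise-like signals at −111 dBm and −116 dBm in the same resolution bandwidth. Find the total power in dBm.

−109.8 dBm

Convert to linear, add, convert back:
P₁ = 7.94×10⁻¹⁵ W, P₂ = 2.51×10⁻¹⁵ W
P_tot = 1.05×10⁻¹⁴ W → 10 log₁₀(P_tot / 10⁻³) = −109.8 dBm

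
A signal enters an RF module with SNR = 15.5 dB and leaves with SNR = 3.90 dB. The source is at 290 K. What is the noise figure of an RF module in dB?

11.60 dB

NF (dB) = SNR_in(dB) − SNR_out(dB) when the source is at T₀
NF = 15.5 − 3.90 = 11.60 dB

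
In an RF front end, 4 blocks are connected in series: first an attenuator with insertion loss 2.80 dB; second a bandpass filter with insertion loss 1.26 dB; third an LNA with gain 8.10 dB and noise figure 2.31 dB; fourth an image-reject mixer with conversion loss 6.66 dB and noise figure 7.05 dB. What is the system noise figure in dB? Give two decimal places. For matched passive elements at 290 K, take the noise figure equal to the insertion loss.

Convert to linear (a loss of L dB is a gain of −L dB): F_i = 10^(NF_i/10), G_i = 10^(G_i,dB/10)
  Stage 1: F_1 = 10^(2.80/10) = 1.905, G_1 = 10^(−2.80/10) = 0.5248
  Stage 2: F_2 = 10^(1.26/10) = 1.337, G_2 = 10^(−1.26/10) = 0.7482
  Stage 3: F_3 = 10^(2.31/10) = 1.702, G_3 = 10^(8.10/10) = 6.457
  Stage 4: F_4 = 10^(7.05/10) = 5.070, G_4 = 10^(−6.66/10) = 0.2158
Friis cascade:
  F = 1.905 + (1.337 − 1)/0.5248 + (1.702 − 1)/0.3926 + (5.070 − 1)/2.535 = 5.941
NF = 10 log₁₀(5.941) = 7.74 dB

7.74 dB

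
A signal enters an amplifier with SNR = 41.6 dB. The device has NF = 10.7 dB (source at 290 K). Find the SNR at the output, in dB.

30.9 dB

By definition F = SNR_in/SNR_out, so in dB: SNR_out = SNR_in − NF
SNR_out = 41.6 − 10.7 = 30.9 dB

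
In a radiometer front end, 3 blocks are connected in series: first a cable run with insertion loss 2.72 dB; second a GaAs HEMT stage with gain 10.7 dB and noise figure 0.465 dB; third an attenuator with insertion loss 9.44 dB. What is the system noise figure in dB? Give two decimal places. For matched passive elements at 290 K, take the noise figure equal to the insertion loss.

Convert to linear (a loss of L dB is a gain of −L dB): F_i = 10^(NF_i/10), G_i = 10^(G_i,dB/10)
  Stage 1: F_1 = 10^(2.72/10) = 1.871, G_1 = 10^(−2.72/10) = 0.5346
  Stage 2: F_2 = 10^(0.465/10) = 1.113, G_2 = 10^(10.7/10) = 11.75
  Stage 3: F_3 = 10^(9.44/10) = 8.790, G_3 = 10^(−9.44/10) = 0.1138
Friis cascade:
  F = 1.871 + (1.113 − 1)/0.5346 + (8.790 − 1)/6.281 = 3.322
NF = 10 log₁₀(3.322) = 5.21 dB

5.21 dB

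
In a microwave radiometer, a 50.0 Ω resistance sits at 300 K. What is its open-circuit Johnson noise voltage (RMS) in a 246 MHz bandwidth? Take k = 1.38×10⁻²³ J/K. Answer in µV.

V_n = √(4kTRB)
4kTRB = 4 × 1.38×10⁻²³ × 300 × 5.00×10¹ × 2.46×10⁸ = 2.04×10⁻¹⁰ V²
V_n = √(2.04×10⁻¹⁰) = 1.43×10⁻⁵ V = 14.3 µV

14.3 µV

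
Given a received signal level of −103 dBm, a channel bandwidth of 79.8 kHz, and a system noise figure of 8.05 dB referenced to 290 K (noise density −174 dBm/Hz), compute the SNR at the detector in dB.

13.9 dB

Noise floor: N = −174 + 10 log₁₀(B) + NF
10 log₁₀(7.98×10⁴) = 49.02 dB
N = −174 + 49.02 + 8.05 = −116.93 dBm
SNR = P_sig − N = −103 − (−116.93) = 13.93 dB → 13.9 dB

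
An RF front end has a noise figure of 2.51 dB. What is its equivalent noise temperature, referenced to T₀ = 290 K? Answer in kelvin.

227 K

F = 10^(2.51/10) = 1.78238
T_e = (F − 1)·T₀ = (1.78238 − 1) × 290 = 227 K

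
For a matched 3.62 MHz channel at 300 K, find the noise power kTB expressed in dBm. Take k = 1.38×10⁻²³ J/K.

−108.2 dBm

P_n = kTB = 1.38×10⁻²³ × 300 × 3.62×10⁶ = 1.50×10⁻¹⁴ W
In dBm: 10 log₁₀(1.50×10⁻¹⁴ / 10⁻³) = −108.2 dBm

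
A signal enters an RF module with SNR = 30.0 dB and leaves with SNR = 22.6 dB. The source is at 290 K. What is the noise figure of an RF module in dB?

NF (dB) = SNR_in(dB) − SNR_out(dB) when the source is at T₀
NF = 30.0 − 22.6 = 7.4 dB

7.4 dB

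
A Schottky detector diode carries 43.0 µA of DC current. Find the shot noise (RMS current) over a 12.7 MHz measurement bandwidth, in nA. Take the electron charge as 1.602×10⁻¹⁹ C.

I_n = √(2qI·B)
2qI·B = 2 × 1.602×10⁻¹⁹ × 4.30×10⁻⁵ × 1.27×10⁷ = 1.75×10⁻¹⁶ A²
I_n = √(1.75×10⁻¹⁶) = 1.32×10⁻⁸ A = 13.2 nA

13.2 nA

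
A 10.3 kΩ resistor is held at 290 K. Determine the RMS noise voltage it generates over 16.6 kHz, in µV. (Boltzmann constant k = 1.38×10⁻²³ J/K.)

V_n = √(4kTRB)
4kTRB = 4 × 1.38×10⁻²³ × 290 × 1.03×10⁴ × 1.66×10⁴ = 2.74×10⁻¹² V²
V_n = √(2.74×10⁻¹²) = 1.65×10⁻⁶ V = 1.65 µV

1.65 µV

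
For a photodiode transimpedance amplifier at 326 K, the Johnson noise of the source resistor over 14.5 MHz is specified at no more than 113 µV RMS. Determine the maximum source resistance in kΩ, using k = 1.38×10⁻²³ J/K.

48.9 kΩ

Johnson–Nyquist: V_n = √(4kTRB) ⇒ R = V_n² / (4kTB)
4kTB = 4 × 1.38×10⁻²³ × 326 × 1.45×10⁷ = 2.61×10⁻¹³
R = (1.13×10⁻⁴)² / 2.61×10⁻¹³ = 4.89×10⁴ Ω = 48.9 kΩ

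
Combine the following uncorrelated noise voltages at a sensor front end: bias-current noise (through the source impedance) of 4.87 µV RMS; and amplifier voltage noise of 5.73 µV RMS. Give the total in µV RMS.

7.52 µV

Uncorrelated sources add in power (mean-square): V_tot = √(ΣV_i²)
V_tot = √[(4.87×10⁻⁶)² + (5.73×10⁻⁶)²] = 7.52×10⁻⁶ V = 7.52 µV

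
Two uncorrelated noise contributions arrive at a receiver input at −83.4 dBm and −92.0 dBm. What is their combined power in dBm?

−82.8 dBm

Convert to linear, add, convert back:
P₁ = 4.57×10⁻¹² W, P₂ = 6.31×10⁻¹³ W
P_tot = 5.20×10⁻¹² W → 10 log₁₀(P_tot / 10⁻³) = −82.8 dBm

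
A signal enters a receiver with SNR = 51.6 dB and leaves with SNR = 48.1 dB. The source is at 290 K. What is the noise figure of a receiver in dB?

3.5 dB

NF (dB) = SNR_in(dB) − SNR_out(dB) when the source is at T₀
NF = 51.6 − 48.1 = 3.5 dB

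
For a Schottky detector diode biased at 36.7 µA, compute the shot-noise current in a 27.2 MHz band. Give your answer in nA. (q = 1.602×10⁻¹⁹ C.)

17.9 nA

I_n = √(2qI·B)
2qI·B = 2 × 1.602×10⁻¹⁹ × 3.67×10⁻⁵ × 2.72×10⁷ = 3.20×10⁻¹⁶ A²
I_n = √(3.20×10⁻¹⁶) = 1.79×10⁻⁸ A = 17.9 nA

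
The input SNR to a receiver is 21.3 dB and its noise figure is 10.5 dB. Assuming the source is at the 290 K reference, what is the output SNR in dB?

10.8 dB

By definition F = SNR_in/SNR_out, so in dB: SNR_out = SNR_in − NF
SNR_out = 21.3 − 10.5 = 10.8 dB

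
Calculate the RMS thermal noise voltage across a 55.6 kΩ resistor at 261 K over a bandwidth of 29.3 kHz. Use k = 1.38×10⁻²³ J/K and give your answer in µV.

4.84 µV

V_n = √(4kTRB)
4kTRB = 4 × 1.38×10⁻²³ × 261 × 5.56×10⁴ × 2.93×10⁴ = 2.35×10⁻¹¹ V²
V_n = √(2.35×10⁻¹¹) = 4.84×10⁻⁶ V = 4.84 µV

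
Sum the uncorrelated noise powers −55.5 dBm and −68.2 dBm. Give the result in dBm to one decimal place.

Convert to linear, add, convert back:
P₁ = 2.82×10⁻⁹ W, P₂ = 1.51×10⁻¹⁰ W
P_tot = 2.97×10⁻⁹ W → 10 log₁₀(P_tot / 10⁻³) = −55.3 dBm

−55.3 dBm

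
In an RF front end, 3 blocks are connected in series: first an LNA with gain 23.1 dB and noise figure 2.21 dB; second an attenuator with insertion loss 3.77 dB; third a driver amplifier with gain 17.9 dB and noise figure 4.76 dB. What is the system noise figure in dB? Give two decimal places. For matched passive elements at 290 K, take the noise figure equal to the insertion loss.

2.29 dB

Convert to linear (a loss of L dB is a gain of −L dB): F_i = 10^(NF_i/10), G_i = 10^(G_i,dB/10)
  Stage 1: F_1 = 10^(2.21/10) = 1.663, G_1 = 10^(23.1/10) = 204.2
  Stage 2: F_2 = 10^(3.77/10) = 2.382, G_2 = 10^(−3.77/10) = 0.4198
  Stage 3: F_3 = 10^(4.76/10) = 2.992, G_3 = 10^(17.9/10) = 61.66
Friis cascade:
  F = 1.663 + (2.382 − 1)/204.2 + (2.992 − 1)/85.70 = 1.693
NF = 10 log₁₀(1.693) = 2.29 dB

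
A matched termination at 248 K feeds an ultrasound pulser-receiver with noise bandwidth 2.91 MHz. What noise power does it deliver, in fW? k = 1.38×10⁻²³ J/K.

9.96 fW

P_n = kTB = 1.38×10⁻²³ × 248 × 2.91×10⁶ = 9.96×10⁻¹⁵ W = 9.96 fW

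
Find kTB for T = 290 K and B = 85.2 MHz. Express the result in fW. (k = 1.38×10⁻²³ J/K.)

341 fW

P_n = kTB = 1.38×10⁻²³ × 290 × 8.52×10⁷ = 3.41×10⁻¹³ W = 341 fW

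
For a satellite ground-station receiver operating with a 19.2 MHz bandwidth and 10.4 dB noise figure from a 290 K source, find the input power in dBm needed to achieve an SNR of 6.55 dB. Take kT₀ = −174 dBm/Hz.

Sensitivity = −174 + 10 log₁₀(B) + NF + SNR_min
= −174 + 72.83 + 10.4 + 6.55
= −84.22 dBm → −84.2 dBm

−84.2 dBm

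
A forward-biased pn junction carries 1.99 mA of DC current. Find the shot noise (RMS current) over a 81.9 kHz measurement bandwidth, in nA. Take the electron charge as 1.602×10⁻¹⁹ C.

I_n = √(2qI·B)
2qI·B = 2 × 1.602×10⁻¹⁹ × 1.99×10⁻³ × 8.19×10⁴ = 5.22×10⁻¹⁷ A²
I_n = √(5.22×10⁻¹⁷) = 7.23×10⁻⁹ A = 7.23 nA

7.23 nA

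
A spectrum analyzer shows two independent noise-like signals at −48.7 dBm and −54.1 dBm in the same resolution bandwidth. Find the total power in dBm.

Convert to linear, add, convert back:
P₁ = 1.35×10⁻⁸ W, P₂ = 3.89×10⁻⁹ W
P_tot = 1.74×10⁻⁸ W → 10 log₁₀(P_tot / 10⁻³) = −47.6 dBm

−47.6 dBm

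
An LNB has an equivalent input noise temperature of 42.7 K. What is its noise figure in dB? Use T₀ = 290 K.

F = 1 + T_e/T₀ = 1 + 42.7/290 = 1.14724
NF = 10 log₁₀(1.14724) = 0.597 dB

0.597 dB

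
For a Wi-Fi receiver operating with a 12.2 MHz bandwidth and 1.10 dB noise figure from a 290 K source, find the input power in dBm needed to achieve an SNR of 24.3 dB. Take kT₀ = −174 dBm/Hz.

−77.7 dBm

Sensitivity = −174 + 10 log₁₀(B) + NF + SNR_min
= −174 + 70.86 + 1.10 + 24.3
= −77.74 dBm → −77.7 dBm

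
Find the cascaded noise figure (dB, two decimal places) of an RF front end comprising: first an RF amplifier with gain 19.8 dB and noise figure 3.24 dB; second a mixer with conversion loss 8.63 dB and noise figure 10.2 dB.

3.44 dB

Convert to linear (a loss of L dB is a gain of −L dB): F_i = 10^(NF_i/10), G_i = 10^(G_i,dB/10)
  Stage 1: F_1 = 10^(3.24/10) = 2.109, G_1 = 10^(19.8/10) = 95.50
  Stage 2: F_2 = 10^(10.2/10) = 10.47, G_2 = 10^(−8.63/10) = 0.1371
Friis cascade:
  F = 2.109 + (10.47 − 1)/95.50 = 2.208
NF = 10 log₁₀(2.208) = 3.44 dB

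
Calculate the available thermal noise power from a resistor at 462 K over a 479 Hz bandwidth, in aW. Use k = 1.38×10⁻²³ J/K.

P_n = kTB = 1.38×10⁻²³ × 462 × 4.79×10² = 3.05×10⁻¹⁸ W = 3.05 aW

3.05 aW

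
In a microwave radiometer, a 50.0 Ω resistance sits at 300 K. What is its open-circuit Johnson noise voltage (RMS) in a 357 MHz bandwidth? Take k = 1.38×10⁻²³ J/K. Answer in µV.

17.2 µV

V_n = √(4kTRB)
4kTRB = 4 × 1.38×10⁻²³ × 300 × 5.00×10¹ × 3.57×10⁸ = 2.96×10⁻¹⁰ V²
V_n = √(2.96×10⁻¹⁰) = 1.72×10⁻⁵ V = 17.2 µV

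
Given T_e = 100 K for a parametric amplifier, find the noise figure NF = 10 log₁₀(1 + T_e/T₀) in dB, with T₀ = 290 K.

1.29 dB

F = 1 + T_e/T₀ = 1 + 100/290 = 1.34483
NF = 10 log₁₀(1.34483) = 1.29 dB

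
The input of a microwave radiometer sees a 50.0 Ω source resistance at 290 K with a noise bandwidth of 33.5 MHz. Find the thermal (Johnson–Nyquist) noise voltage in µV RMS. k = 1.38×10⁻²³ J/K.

V_n = √(4kTRB)
4kTRB = 4 × 1.38×10⁻²³ × 290 × 5.00×10¹ × 3.35×10⁷ = 2.68×10⁻¹¹ V²
V_n = √(2.68×10⁻¹¹) = 5.18×10⁻⁶ V = 5.18 µV

5.18 µV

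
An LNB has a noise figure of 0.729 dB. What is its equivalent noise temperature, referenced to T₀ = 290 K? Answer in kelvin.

F = 10^(0.729/10) = 1.18277
T_e = (F − 1)·T₀ = (1.18277 − 1) × 290 = 53.0 K

53.0 K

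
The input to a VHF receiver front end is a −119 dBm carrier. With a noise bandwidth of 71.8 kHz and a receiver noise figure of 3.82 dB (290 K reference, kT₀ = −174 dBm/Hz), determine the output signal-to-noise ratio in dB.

2.6 dB

Noise floor: N = −174 + 10 log₁₀(B) + NF
10 log₁₀(7.18×10⁴) = 48.56 dB
N = −174 + 48.56 + 3.82 = −121.62 dBm
SNR = P_sig − N = −119 − (−121.62) = 2.62 dB → 2.6 dB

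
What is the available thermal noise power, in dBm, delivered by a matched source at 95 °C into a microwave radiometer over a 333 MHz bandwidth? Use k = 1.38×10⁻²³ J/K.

T = 95 °C + 273.15 = 368.15 K
P_n = kTB = 1.38×10⁻²³ × 368.15 × 3.33×10⁸ = 1.69×10⁻¹² W
In dBm: 10 log₁₀(1.69×10⁻¹² / 10⁻³) = −87.7 dBm

−87.7 dBm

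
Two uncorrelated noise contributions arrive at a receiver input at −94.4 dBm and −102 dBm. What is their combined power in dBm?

−93.7 dBm

Convert to linear, add, convert back:
P₁ = 3.63×10⁻¹³ W, P₂ = 6.31×10⁻¹⁴ W
P_tot = 4.26×10⁻¹³ W → 10 log₁₀(P_tot / 10⁻³) = −93.7 dBm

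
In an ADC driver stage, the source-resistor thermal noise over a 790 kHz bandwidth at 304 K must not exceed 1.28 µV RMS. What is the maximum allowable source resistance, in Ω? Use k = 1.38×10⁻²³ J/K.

Johnson–Nyquist: V_n = √(4kTRB) ⇒ R = V_n² / (4kTB)
4kTB = 4 × 1.38×10⁻²³ × 304 × 7.90×10⁵ = 1.33×10⁻¹⁴
R = (1.28×10⁻⁶)² / 1.33×10⁻¹⁴ = 1.24×10² Ω = 124 Ω

124 Ω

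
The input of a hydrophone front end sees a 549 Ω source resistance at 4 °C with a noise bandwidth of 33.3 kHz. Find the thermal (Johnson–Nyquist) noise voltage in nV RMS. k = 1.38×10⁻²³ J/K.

T = 4 °C + 273.15 = 277.15 K
V_n = √(4kTRB)
4kTRB = 4 × 1.38×10⁻²³ × 277.15 × 5.49×10² × 3.33×10⁴ = 2.80×10⁻¹³ V²
V_n = √(2.80×10⁻¹³) = 5.29×10⁻⁷ V = 529 nV

529 nV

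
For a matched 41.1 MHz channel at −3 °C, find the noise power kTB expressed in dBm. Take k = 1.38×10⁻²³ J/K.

−98.1 dBm

T = −3 °C + 273.15 = 270.15 K
P_n = kTB = 1.38×10⁻²³ × 270.15 × 4.11×10⁷ = 1.53×10⁻¹³ W
In dBm: 10 log₁₀(1.53×10⁻¹³ / 10⁻³) = −98.1 dBm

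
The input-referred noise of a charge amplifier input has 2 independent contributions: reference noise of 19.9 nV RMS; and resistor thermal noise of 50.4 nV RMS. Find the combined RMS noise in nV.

Uncorrelated sources add in power (mean-square): V_tot = √(ΣV_i²)
V_tot = √[(1.99×10⁻⁸)² + (5.04×10⁻⁸)²] = 5.42×10⁻⁸ V = 54.2 nV

54.2 nV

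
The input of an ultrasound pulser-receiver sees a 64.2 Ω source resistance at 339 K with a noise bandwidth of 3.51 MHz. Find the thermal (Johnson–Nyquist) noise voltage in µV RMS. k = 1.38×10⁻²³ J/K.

2.05 µV

V_n = √(4kTRB)
4kTRB = 4 × 1.38×10⁻²³ × 339 × 6.42×10¹ × 3.51×10⁶ = 4.22×10⁻¹² V²
V_n = √(4.22×10⁻¹²) = 2.05×10⁻⁶ V = 2.05 µV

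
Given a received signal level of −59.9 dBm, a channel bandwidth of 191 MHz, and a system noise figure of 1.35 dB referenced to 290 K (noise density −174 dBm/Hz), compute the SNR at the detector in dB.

Noise floor: N = −174 + 10 log₁₀(B) + NF
10 log₁₀(1.91×10⁸) = 82.81 dB
N = −174 + 82.81 + 1.35 = −89.84 dBm
SNR = P_sig − N = −59.9 − (−89.84) = 29.94 dB → 29.9 dB

29.9 dB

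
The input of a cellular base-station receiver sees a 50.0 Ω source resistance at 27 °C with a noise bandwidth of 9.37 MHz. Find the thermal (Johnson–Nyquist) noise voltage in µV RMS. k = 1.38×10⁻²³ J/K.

2.79 µV

T = 27 °C + 273.15 = 300.15 K
V_n = √(4kTRB)
4kTRB = 4 × 1.38×10⁻²³ × 300.15 × 5.00×10¹ × 9.37×10⁶ = 7.76×10⁻¹² V²
V_n = √(7.76×10⁻¹²) = 2.79×10⁻⁶ V = 2.79 µV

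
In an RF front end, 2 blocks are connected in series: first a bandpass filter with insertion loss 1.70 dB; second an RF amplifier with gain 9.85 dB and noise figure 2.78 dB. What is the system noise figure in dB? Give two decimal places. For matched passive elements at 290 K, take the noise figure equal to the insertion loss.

4.48 dB

Convert to linear (a loss of L dB is a gain of −L dB): F_i = 10^(NF_i/10), G_i = 10^(G_i,dB/10)
  Stage 1: F_1 = 10^(1.70/10) = 1.479, G_1 = 10^(−1.70/10) = 0.6761
  Stage 2: F_2 = 10^(2.78/10) = 1.897, G_2 = 10^(9.85/10) = 9.661
Friis cascade:
  F = 1.479 + (1.897 − 1)/0.6761 = 2.805
NF = 10 log₁₀(2.805) = 4.48 dB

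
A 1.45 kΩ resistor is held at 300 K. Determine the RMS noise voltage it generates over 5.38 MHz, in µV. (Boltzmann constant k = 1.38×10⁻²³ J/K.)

V_n = √(4kTRB)
4kTRB = 4 × 1.38×10⁻²³ × 300 × 1.45×10³ × 5.38×10⁶ = 1.29×10⁻¹⁰ V²
V_n = √(1.29×10⁻¹⁰) = 1.14×10⁻⁵ V = 11.4 µV

11.4 µV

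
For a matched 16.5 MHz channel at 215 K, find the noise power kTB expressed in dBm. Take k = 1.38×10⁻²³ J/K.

P_n = kTB = 1.38×10⁻²³ × 215 × 1.65×10⁷ = 4.90×10⁻¹⁴ W
In dBm: 10 log₁₀(4.90×10⁻¹⁴ / 10⁻³) = −103.1 dBm

−103.1 dBm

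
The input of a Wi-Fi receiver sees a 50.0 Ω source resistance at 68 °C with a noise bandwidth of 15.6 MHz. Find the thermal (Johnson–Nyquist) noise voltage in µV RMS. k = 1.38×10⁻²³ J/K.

3.83 µV

T = 68 °C + 273.15 = 341.15 K
V_n = √(4kTRB)
4kTRB = 4 × 1.38×10⁻²³ × 341.15 × 5.00×10¹ × 1.56×10⁷ = 1.47×10⁻¹¹ V²
V_n = √(1.47×10⁻¹¹) = 3.83×10⁻⁶ V = 3.83 µV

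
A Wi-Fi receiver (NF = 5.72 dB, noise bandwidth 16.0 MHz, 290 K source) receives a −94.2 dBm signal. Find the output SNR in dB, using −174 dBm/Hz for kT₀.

2.0 dB

Noise floor: N = −174 + 10 log₁₀(B) + NF
10 log₁₀(1.60×10⁷) = 72.04 dB
N = −174 + 72.04 + 5.72 = −96.24 dBm
SNR = P_sig − N = −94.2 − (−96.24) = 2.04 dB → 2.0 dB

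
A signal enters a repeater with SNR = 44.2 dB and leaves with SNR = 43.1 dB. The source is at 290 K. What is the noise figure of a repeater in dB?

1.1 dB

NF (dB) = SNR_in(dB) − SNR_out(dB) when the source is at T₀
NF = 44.2 − 43.1 = 1.1 dB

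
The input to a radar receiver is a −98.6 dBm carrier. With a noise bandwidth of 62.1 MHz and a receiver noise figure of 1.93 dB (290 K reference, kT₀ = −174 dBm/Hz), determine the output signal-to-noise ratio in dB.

Noise floor: N = −174 + 10 log₁₀(B) + NF
10 log₁₀(6.21×10⁷) = 77.93 dB
N = −174 + 77.93 + 1.93 = −94.14 dBm
SNR = P_sig − N = −98.6 − (−94.14) = −4.46 dB → −4.5 dB

−4.5 dB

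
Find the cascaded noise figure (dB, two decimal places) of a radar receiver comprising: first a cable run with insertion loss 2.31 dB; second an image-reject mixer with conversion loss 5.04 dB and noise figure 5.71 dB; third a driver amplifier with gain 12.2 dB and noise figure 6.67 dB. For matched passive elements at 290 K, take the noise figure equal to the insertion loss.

14.17 dB

Convert to linear (a loss of L dB is a gain of −L dB): F_i = 10^(NF_i/10), G_i = 10^(G_i,dB/10)
  Stage 1: F_1 = 10^(2.31/10) = 1.702, G_1 = 10^(−2.31/10) = 0.5875
  Stage 2: F_2 = 10^(5.71/10) = 3.724, G_2 = 10^(−5.04/10) = 0.3133
  Stage 3: F_3 = 10^(6.67/10) = 4.645, G_3 = 10^(12.2/10) = 16.60
Friis cascade:
  F = 1.702 + (3.724 − 1)/0.5875 + (4.645 − 1)/0.1841 = 26.14
NF = 10 log₁₀(26.14) = 14.17 dB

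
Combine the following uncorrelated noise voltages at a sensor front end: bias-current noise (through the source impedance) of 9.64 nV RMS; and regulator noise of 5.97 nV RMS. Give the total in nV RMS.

11.3 nV

Uncorrelated sources add in power (mean-square): V_tot = √(ΣV_i²)
V_tot = √[(9.64×10⁻⁹)² + (5.97×10⁻⁹)²] = 1.13×10⁻⁸ V = 11.3 nV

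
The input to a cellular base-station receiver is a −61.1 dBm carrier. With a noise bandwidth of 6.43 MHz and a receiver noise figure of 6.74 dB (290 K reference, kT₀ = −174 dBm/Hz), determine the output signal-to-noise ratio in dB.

38.1 dB

Noise floor: N = −174 + 10 log₁₀(B) + NF
10 log₁₀(6.43×10⁶) = 68.08 dB
N = −174 + 68.08 + 6.74 = −99.18 dBm
SNR = P_sig − N = −61.1 − (−99.18) = 38.08 dB → 38.1 dB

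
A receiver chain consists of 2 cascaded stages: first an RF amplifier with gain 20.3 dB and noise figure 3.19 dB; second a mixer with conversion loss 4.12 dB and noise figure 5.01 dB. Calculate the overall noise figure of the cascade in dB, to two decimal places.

Convert to linear (a loss of L dB is a gain of −L dB): F_i = 10^(NF_i/10), G_i = 10^(G_i,dB/10)
  Stage 1: F_1 = 10^(3.19/10) = 2.084, G_1 = 10^(20.3/10) = 107.2
  Stage 2: F_2 = 10^(5.01/10) = 3.170, G_2 = 10^(−4.12/10) = 0.3873
Friis cascade:
  F = 2.084 + (3.170 − 1)/107.2 = 2.105
NF = 10 log₁₀(2.105) = 3.23 dB

3.23 dB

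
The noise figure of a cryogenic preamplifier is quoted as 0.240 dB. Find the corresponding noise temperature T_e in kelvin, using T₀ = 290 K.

16.5 K

F = 10^(0.240/10) = 1.05682
T_e = (F − 1)·T₀ = (1.05682 − 1) × 290 = 16.5 K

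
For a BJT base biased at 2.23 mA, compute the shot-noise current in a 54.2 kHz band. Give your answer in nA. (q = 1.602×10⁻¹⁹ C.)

6.22 nA

I_n = √(2qI·B)
2qI·B = 2 × 1.602×10⁻¹⁹ × 2.23×10⁻³ × 5.42×10⁴ = 3.87×10⁻¹⁷ A²
I_n = √(3.87×10⁻¹⁷) = 6.22×10⁻⁹ A = 6.22 nA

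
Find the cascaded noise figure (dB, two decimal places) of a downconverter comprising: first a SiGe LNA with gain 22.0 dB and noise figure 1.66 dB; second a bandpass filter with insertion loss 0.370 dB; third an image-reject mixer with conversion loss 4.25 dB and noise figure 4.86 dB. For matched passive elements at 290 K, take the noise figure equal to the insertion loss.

1.70 dB

Convert to linear (a loss of L dB is a gain of −L dB): F_i = 10^(NF_i/10), G_i = 10^(G_i,dB/10)
  Stage 1: F_1 = 10^(1.66/10) = 1.466, G_1 = 10^(22.0/10) = 158.5
  Stage 2: F_2 = 10^(0.370/10) = 1.089, G_2 = 10^(−0.370/10) = 0.9183
  Stage 3: F_3 = 10^(4.86/10) = 3.062, G_3 = 10^(−4.25/10) = 0.3758
Friis cascade:
  F = 1.466 + (1.089 − 1)/158.5 + (3.062 − 1)/145.5 = 1.480
NF = 10 log₁₀(1.480) = 1.70 dB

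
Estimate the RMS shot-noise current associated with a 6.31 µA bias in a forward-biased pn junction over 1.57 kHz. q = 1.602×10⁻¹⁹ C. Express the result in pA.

56.3 pA

I_n = √(2qI·B)
2qI·B = 2 × 1.602×10⁻¹⁹ × 6.31×10⁻⁶ × 1.57×10³ = 3.17×10⁻²¹ A²
I_n = √(3.17×10⁻²¹) = 5.63×10⁻¹¹ A = 56.3 pA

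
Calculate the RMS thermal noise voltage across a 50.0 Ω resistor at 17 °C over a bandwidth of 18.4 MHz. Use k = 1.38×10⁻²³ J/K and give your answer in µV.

T = 17 °C + 273.15 = 290.15 K
V_n = √(4kTRB)
4kTRB = 4 × 1.38×10⁻²³ × 290.15 × 5.00×10¹ × 1.84×10⁷ = 1.47×10⁻¹¹ V²
V_n = √(1.47×10⁻¹¹) = 3.84×10⁻⁶ V = 3.84 µV

3.84 µV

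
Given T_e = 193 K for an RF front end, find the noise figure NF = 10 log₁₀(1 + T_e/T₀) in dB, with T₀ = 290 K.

2.22 dB

F = 1 + T_e/T₀ = 1 + 193/290 = 1.66552
NF = 10 log₁₀(1.66552) = 2.22 dB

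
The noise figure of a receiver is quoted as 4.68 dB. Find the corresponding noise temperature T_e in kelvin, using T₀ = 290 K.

562 K

F = 10^(4.68/10) = 2.93765
T_e = (F − 1)·T₀ = (2.93765 − 1) × 290 = 562 K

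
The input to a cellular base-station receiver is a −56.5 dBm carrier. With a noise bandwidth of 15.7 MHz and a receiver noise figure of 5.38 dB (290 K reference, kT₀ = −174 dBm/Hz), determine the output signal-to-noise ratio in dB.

Noise floor: N = −174 + 10 log₁₀(B) + NF
10 log₁₀(1.57×10⁷) = 71.96 dB
N = −174 + 71.96 + 5.38 = −96.66 dBm
SNR = P_sig − N = −56.5 − (−96.66) = 40.16 dB → 40.2 dB

40.2 dB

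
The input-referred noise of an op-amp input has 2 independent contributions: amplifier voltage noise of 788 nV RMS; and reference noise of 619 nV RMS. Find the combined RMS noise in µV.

Uncorrelated sources add in power (mean-square): V_tot = √(ΣV_i²)
V_tot = √[(7.88×10⁻⁷)² + (6.19×10⁻⁷)²] = 1.00×10⁻⁶ V = 1.00 µV

1.00 µV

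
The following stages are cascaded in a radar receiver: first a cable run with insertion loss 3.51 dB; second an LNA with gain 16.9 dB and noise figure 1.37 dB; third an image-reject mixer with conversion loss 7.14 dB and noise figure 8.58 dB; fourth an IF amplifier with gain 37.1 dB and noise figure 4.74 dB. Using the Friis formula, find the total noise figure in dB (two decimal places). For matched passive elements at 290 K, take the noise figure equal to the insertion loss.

5.83 dB

Convert to linear (a loss of L dB is a gain of −L dB): F_i = 10^(NF_i/10), G_i = 10^(G_i,dB/10)
  Stage 1: F_1 = 10^(3.51/10) = 2.244, G_1 = 10^(−3.51/10) = 0.4457
  Stage 2: F_2 = 10^(1.37/10) = 1.371, G_2 = 10^(16.9/10) = 48.98
  Stage 3: F_3 = 10^(8.58/10) = 7.211, G_3 = 10^(−7.14/10) = 0.1932
  Stage 4: F_4 = 10^(4.74/10) = 2.979, G_4 = 10^(37.1/10) = 5129
Friis cascade:
  F = 2.244 + (1.371 − 1)/0.4457 + (7.211 − 1)/21.83 + (2.979 − 1)/4.217 = 3.830
NF = 10 log₁₀(3.830) = 5.83 dB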